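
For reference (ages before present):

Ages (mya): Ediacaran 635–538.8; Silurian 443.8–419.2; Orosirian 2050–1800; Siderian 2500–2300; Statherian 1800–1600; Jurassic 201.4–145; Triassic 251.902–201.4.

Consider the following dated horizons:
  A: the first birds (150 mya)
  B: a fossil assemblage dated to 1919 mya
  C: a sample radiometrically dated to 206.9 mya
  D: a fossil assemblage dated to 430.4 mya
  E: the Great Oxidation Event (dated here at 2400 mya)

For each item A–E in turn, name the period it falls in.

A: 150 Ma lies in 201.4–145 Ma, so Jurassic.
B: 1919 Ma lies in 2050–1800 Ma, so Orosirian.
C: 206.9 Ma lies in 251.902–201.4 Ma, so Triassic.
D: 430.4 Ma lies in 443.8–419.2 Ma, so Silurian.
E: 2400 Ma lies in 2500–2300 Ma, so Siderian.

A — Jurassic; B — Orosirian; C — Triassic; D — Silurian; E — Siderian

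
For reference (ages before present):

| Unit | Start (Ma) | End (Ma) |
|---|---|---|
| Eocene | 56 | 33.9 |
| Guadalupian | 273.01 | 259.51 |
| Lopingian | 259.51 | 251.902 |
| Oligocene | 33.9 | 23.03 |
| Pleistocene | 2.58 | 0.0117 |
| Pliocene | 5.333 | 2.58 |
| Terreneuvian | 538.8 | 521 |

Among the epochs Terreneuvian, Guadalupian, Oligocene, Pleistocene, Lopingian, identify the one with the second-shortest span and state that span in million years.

Lopingian, 7.608 million years

Durations: Terreneuvian 17.8; Guadalupian 13.5; Oligocene 10.87; Pleistocene 2.5683; Lopingian 7.608 Myr.
Sorted shortest-first: Pleistocene (2.5683), Lopingian (7.608), Oligocene (10.87), Guadalupian (13.5), Terreneuvian (17.8).
The second shortest is Lopingian at 7.608 Myr.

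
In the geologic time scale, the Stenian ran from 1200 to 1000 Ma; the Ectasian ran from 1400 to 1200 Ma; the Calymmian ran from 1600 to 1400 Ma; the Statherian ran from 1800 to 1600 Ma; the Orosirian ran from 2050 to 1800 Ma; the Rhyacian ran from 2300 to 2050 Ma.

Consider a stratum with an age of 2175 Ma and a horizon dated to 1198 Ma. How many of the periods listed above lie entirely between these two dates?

The older date is 2175 Ma and the younger is 1198 Ma.
Periods with start < 2175 and end > 1198 Ma: Orosirian (2050–1800), Statherian (1800–1600), Calymmian (1600–1400), Ectasian (1400–1200).
That is 4 complete periods.

4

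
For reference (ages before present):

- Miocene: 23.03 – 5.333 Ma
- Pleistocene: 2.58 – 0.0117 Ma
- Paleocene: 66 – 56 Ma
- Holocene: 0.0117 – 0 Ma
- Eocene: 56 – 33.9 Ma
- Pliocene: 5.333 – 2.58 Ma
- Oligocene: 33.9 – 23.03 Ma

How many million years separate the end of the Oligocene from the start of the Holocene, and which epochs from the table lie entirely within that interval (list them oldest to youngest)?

23.0183 million years; Miocene, Pliocene, Pleistocene

The Oligocene closes at 23.03 Ma and the Holocene opens at 0.0117 Ma, so the interval is 23.03 − 0.0117 = 23.0183 Myr.
An epoch fits inside if it starts at or after 23.03 Ma and ends at or before 0.0117 Ma; oldest first that gives Miocene, Pliocene, Pleistocene.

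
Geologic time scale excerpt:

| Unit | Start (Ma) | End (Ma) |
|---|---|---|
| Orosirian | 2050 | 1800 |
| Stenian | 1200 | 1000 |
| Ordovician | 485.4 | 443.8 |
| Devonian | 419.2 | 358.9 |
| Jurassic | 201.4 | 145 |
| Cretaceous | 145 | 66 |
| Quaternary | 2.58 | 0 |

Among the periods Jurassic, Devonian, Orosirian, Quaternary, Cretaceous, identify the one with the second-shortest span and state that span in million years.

Jurassic, 56.4 million years

Durations: Jurassic 56.4; Devonian 60.3; Orosirian 250; Quaternary 2.58; Cretaceous 79 Myr.
Sorted shortest-first: Quaternary (2.58), Jurassic (56.4), Devonian (60.3), Cretaceous (79), Orosirian (250).
The second shortest is Jurassic at 56.4 Myr.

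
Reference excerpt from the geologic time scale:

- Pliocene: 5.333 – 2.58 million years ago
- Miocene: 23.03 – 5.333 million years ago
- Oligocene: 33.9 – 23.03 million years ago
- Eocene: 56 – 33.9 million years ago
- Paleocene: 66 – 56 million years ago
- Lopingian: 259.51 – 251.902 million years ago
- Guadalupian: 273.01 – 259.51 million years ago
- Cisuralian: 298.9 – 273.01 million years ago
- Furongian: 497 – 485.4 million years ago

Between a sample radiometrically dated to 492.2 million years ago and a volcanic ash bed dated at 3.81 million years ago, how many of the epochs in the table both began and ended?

7

492.2 Ma sits inside the Furongian (497–485.4) and 3.81 Ma inside the Pliocene (5.333–2.58); neither of those is wholly between the two dates.
The listed epochs lying completely between them are Cisuralian, Guadalupian, Lopingian, Paleocene, Eocene, Oligocene, Miocene — 7 in all.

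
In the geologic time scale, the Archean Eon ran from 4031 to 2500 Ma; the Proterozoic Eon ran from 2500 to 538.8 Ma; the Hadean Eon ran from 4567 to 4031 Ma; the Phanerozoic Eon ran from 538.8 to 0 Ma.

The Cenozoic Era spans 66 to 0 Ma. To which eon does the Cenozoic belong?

Phanerozoic

The Cenozoic (66–0 Ma) lies entirely within 538.8–0 Ma, the Phanerozoic Eon.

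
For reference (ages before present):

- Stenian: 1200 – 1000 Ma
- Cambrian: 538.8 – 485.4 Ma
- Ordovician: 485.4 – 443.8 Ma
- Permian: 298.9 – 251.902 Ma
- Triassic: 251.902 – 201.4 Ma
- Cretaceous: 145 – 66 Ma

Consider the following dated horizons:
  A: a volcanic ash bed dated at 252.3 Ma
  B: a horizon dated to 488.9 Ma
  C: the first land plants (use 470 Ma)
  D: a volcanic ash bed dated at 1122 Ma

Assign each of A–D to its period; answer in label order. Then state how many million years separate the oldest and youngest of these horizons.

A — Permian; B — Cambrian; C — Ordovician; D — Stenian; span 869.7 million years

A: 252.3 Ma lies in 298.9–251.902 Ma, so Permian.
B: 488.9 Ma lies in 538.8–485.4 Ma, so Cambrian.
C: 470 Ma lies in 485.4–443.8 Ma, so Ordovician.
D: 1122 Ma lies in 1200–1000 Ma, so Stenian.
Oldest = 1122 Ma, youngest = 252.3 Ma → span 869.7 Myr.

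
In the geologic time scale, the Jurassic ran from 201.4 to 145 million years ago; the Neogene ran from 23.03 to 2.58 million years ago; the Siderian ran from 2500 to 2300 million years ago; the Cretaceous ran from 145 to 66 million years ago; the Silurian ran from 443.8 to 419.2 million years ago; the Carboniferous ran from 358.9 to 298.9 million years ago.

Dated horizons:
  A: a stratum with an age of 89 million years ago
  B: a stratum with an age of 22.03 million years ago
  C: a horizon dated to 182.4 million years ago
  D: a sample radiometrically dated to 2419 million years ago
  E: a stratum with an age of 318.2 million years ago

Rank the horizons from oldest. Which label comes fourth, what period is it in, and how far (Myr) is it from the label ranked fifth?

A, in the Cretaceous; 66.97 million years to B

Sorted oldest-first by Ma: D (2419), E (318.2), C (182.4), A (89), B (22.03).
The fourth oldest is A at 89 Ma, which lies in 145–66 Ma: the Cretaceous.
The fifth oldest is B at 22.03 Ma; separation = |89 − 22.03| = 66.97 Myr.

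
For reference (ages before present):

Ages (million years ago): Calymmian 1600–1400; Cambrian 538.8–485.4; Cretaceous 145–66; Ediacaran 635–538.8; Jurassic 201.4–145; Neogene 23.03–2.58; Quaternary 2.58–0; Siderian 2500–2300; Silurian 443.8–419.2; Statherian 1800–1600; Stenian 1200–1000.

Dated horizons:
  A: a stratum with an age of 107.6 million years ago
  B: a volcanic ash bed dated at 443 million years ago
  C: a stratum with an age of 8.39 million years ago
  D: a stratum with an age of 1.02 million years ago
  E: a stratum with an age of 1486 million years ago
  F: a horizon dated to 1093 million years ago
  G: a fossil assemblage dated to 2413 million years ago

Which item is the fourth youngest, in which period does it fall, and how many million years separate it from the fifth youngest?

B, in the Silurian; 650 million years to F

Sorted youngest-first by Ma: D (1.02), C (8.39), A (107.6), B (443), F (1093), E (1486), G (2413).
The fourth youngest is B at 443 Ma, which lies in 443.8–419.2 Ma: the Silurian.
The fifth youngest is F at 1093 Ma; separation = |443 − 1093| = 650 Myr.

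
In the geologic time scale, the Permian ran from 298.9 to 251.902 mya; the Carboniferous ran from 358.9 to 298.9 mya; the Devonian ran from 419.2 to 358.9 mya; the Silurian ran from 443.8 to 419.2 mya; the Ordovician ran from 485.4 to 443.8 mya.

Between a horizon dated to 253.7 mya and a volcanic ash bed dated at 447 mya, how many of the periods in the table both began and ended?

447 Ma sits inside the Ordovician (485.4–443.8) and 253.7 Ma inside the Permian (298.9–251.902); neither of those is wholly between the two dates.
The listed periods lying completely between them are Silurian, Devonian, Carboniferous — 3 in all.

3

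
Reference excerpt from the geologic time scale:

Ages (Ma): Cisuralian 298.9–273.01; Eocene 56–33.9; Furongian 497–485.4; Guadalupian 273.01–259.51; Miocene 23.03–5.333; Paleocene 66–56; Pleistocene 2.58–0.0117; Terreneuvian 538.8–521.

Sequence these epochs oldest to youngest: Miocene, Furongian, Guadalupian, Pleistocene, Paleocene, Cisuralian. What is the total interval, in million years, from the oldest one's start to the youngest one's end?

From the excerpt: Miocene 23.03–5.333; Furongian 497–485.4; Guadalupian 273.01–259.51; Pleistocene 2.58–0.0117; Paleocene 66–56; Cisuralian 298.9–273.01 (Ma).
Larger Ma is earlier, so the oldest is Furongian and the youngest is Pleistocene; oldest to youngest: Furongian, Cisuralian, Guadalupian, Paleocene, Miocene, Pleistocene.
Oldest start 497 minus youngest end 0.0117 gives 496.9883 Myr overall.

Furongian, Cisuralian, Guadalupian, Paleocene, Miocene, Pleistocene; total span 496.9883 Myr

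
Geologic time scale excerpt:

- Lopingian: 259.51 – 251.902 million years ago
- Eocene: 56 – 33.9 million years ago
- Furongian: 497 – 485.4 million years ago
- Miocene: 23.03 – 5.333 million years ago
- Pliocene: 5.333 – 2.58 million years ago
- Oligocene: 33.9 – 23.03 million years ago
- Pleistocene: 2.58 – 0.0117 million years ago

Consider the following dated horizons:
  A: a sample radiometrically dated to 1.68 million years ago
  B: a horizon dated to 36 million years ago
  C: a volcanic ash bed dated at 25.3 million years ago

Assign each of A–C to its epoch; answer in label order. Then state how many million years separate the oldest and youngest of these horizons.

A — Pleistocene; B — Eocene; C — Oligocene; span 34.32 million years

Match each age against the start–end ranges in the excerpt: A = 1.68 Ma → Pleistocene (2.58–0.0117); B = 36 Ma → Eocene (56–33.9); C = 25.3 Ma → Oligocene (33.9–23.03).
The largest age is 36 Ma and the smallest is 1.68 Ma; their difference is 34.32 Myr.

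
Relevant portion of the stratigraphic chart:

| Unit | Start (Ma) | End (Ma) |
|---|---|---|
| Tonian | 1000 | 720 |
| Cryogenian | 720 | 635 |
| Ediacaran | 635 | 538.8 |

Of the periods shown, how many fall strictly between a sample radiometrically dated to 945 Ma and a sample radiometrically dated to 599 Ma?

The older date is 945 Ma and the younger is 599 Ma.
Periods with start < 945 and end > 599 Ma: Cryogenian (720–635).
That is 1 complete period.

1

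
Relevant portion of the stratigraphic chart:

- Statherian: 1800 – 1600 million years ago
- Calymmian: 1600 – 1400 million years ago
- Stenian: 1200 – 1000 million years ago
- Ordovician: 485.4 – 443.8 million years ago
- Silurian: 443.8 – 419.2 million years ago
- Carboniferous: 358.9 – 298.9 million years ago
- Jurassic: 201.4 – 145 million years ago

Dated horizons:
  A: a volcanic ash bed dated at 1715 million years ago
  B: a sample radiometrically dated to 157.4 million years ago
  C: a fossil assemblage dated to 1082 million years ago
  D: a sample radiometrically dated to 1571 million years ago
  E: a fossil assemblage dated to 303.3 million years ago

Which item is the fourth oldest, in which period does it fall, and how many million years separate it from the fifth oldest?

E, in the Carboniferous; 145.9 million years to B

Larger Ma means older, so oldest first: A 1715 > D 1571 > C 1082 > E 303.3 > B 157.4.
Counting 4 along gives E (303.3 Ma); the excerpt puts that inside the Carboniferous, 358.9–298.9 Ma.
Next in line is B (157.4 Ma), and 303.3 − 157.4 = 145.9 Myr.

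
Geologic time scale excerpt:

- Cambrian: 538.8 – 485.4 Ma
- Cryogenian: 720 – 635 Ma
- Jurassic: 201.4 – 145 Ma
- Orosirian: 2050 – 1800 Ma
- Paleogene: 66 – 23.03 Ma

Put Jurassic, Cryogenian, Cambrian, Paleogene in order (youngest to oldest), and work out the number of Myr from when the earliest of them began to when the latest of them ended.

Paleogene, Jurassic, Cambrian, Cryogenian; total span 696.97 Myr

From the excerpt: Jurassic 201.4–145; Cryogenian 720–635; Cambrian 538.8–485.4; Paleogene 66–23.03 (Ma).
Larger Ma is earlier, so the oldest is Cryogenian and the youngest is Paleogene; youngest to oldest: Paleogene, Jurassic, Cambrian, Cryogenian.
Oldest start 720 minus youngest end 23.03 gives 696.97 Myr overall.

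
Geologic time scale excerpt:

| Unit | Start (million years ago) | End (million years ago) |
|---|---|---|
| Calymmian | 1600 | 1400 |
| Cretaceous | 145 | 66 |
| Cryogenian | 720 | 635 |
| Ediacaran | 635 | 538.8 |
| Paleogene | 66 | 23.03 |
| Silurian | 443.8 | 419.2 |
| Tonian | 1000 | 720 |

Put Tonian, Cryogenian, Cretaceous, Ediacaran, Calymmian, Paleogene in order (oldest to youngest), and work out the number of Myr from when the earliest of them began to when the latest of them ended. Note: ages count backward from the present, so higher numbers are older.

Calymmian, Tonian, Cryogenian, Ediacaran, Cretaceous, Paleogene; total span 1576.97 Myr

Start ages (Ma): Calymmian 1600, Tonian 1000, Cryogenian 720, Ediacaran 635, Cretaceous 145, Paleogene 66.
Ordered oldest to youngest: Calymmian, Tonian, Cryogenian, Ediacaran, Cretaceous, Paleogene.
Span = 1600 − 23.03 = 1576.97 Myr.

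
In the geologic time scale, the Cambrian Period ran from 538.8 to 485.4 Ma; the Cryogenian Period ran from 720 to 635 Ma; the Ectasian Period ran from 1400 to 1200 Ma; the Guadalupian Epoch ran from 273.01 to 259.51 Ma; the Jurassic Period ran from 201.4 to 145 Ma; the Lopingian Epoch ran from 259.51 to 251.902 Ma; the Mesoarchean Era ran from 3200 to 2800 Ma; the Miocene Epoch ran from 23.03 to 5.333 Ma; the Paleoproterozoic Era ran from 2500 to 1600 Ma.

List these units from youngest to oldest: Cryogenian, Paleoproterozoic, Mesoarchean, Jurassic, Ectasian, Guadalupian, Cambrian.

Sorting by start age (ascending Ma, since larger Ma = older): Jurassic start 201.4, Guadalupian start 273.01, Cambrian start 538.8, Cryogenian start 720, Ectasian start 1400, Paleoproterozoic start 2500, Mesoarchean start 3200.

Jurassic, Guadalupian, Cambrian, Cryogenian, Ectasian, Paleoproterozoic, Mesoarchean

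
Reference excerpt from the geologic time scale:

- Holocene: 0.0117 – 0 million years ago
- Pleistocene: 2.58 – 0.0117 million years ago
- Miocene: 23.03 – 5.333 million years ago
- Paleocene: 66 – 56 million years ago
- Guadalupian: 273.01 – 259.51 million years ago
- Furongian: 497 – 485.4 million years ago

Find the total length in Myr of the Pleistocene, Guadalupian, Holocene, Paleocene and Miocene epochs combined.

Each duration: Pleistocene = 2.5683; Guadalupian = 13.5; Holocene = 0.0117; Paleocene = 10; Miocene = 17.697.
Sum: 2.5683 + 13.5 + 0.0117 + 10 + 17.697 = 43.777 Myr.

43.777 million years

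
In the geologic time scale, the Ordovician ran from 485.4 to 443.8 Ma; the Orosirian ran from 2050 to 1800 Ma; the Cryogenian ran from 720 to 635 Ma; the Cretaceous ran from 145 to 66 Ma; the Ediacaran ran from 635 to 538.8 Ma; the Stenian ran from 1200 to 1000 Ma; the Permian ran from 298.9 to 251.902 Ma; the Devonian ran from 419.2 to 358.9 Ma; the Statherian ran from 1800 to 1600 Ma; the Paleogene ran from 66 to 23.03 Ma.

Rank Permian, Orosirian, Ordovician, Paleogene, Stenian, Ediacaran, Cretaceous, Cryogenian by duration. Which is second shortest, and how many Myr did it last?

Durations: Permian 46.998; Orosirian 250; Ordovician 41.6; Paleogene 42.97; Stenian 200; Ediacaran 96.2; Cretaceous 79; Cryogenian 85 Myr.
Sorted shortest-first: Ordovician (41.6), Paleogene (42.97), Permian (46.998), Cretaceous (79), Cryogenian (85), Ediacaran (96.2), Stenian (200), Orosirian (250).
The second shortest is Paleogene at 42.97 Myr.

Paleogene, 42.97 million years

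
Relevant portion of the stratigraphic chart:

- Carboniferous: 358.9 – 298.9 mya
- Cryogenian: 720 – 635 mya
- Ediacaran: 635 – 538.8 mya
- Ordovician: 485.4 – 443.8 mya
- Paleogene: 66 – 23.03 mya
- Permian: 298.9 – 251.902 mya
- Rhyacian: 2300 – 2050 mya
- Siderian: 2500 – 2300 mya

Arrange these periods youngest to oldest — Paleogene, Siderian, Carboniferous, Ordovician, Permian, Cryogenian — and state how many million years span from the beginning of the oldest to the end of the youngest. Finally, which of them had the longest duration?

Paleogene → Permian → Carboniferous → Ordovician → Cryogenian → Siderian; total span 2476.97 Myr; longest is Siderian

From the excerpt: Paleogene 66–23.03; Siderian 2500–2300; Carboniferous 358.9–298.9; Ordovician 485.4–443.8; Permian 298.9–251.902; Cryogenian 720–635 (Ma).
Larger Ma is earlier, so the oldest is Siderian and the youngest is Paleogene; youngest to oldest: Paleogene, Permian, Carboniferous, Ordovician, Cryogenian, Siderian.
Oldest start 2500 minus youngest end 23.03 gives 2476.97 Myr overall.
Individual lengths (start − end): Paleogene 42.97; Carboniferous 60; Siderian 200; Permian 46.998; Cryogenian 85; Ordovician 41.6. The largest is Siderian at 200 Myr.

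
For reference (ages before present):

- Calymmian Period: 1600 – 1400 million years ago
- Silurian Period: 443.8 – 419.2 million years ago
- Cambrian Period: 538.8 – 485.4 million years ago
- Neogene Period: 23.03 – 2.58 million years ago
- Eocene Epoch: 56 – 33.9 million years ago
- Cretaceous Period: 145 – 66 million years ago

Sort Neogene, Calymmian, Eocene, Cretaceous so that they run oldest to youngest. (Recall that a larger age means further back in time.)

The oldest of these is Calymmian (starts 1600 Ma) and the youngest is Neogene (ends 2.58 Ma).
In between, by decreasing start age: Cretaceous (145), Eocene (56).

Calymmian → Cretaceous → Eocene → Neogene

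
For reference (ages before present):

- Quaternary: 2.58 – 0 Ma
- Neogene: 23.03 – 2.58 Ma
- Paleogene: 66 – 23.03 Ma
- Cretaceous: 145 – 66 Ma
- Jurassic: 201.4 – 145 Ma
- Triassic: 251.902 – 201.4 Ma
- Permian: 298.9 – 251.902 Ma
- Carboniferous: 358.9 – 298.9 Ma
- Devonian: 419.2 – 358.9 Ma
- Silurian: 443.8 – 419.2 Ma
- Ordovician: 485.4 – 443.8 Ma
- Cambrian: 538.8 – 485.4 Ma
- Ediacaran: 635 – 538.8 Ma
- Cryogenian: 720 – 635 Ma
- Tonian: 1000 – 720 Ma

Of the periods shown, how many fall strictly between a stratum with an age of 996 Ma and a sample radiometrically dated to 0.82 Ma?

The older date is 996 Ma and the younger is 0.82 Ma.
Periods with start < 996 and end > 0.82 Ma: Cryogenian (720–635), Ediacaran (635–538.8), Cambrian (538.8–485.4), Ordovician (485.4–443.8), Silurian (443.8–419.2), Devonian (419.2–358.9), Carboniferous (358.9–298.9), Permian (298.9–251.902), Triassic (251.902–201.4), Jurassic (201.4–145), Cretaceous (145–66), Paleogene (66–23.03), Neogene (23.03–2.58).
That is 13 complete periods.

13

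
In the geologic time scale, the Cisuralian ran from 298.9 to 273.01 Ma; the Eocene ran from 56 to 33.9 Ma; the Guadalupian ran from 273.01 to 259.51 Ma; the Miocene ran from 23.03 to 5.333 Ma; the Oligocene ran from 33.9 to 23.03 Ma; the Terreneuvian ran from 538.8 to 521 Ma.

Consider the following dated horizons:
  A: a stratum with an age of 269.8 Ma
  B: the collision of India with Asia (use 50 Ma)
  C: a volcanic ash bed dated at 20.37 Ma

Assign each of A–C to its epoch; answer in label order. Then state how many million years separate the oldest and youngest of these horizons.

A — Guadalupian; B — Eocene; C — Miocene; span 249.43 million years

A: 269.8 Ma lies in 273.01–259.51 Ma, so Guadalupian.
B: 50 Ma lies in 56–33.9 Ma, so Eocene.
C: 20.37 Ma lies in 23.03–5.333 Ma, so Miocene.
Oldest = 269.8 Ma, youngest = 20.37 Ma → span 249.43 Myr.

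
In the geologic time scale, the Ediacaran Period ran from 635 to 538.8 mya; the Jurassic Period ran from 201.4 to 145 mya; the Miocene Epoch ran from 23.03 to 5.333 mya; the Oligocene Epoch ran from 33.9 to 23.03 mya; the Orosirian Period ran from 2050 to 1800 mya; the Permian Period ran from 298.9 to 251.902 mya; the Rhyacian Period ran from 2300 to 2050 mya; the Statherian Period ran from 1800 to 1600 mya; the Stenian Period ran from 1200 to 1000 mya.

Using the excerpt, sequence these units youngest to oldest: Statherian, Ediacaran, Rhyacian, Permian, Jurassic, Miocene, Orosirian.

The oldest of these is Rhyacian (starts 2300 Ma) and the youngest is Miocene (ends 5.333 Ma).
In between, by decreasing start age: Orosirian (2050), Statherian (1800), Ediacaran (635), Permian (298.9), Jurassic (201.4).
Listing youngest first means reversing that sequence.

Miocene, then Jurassic, then Permian, then Ediacaran, then Statherian, then Orosirian, then Rhyacian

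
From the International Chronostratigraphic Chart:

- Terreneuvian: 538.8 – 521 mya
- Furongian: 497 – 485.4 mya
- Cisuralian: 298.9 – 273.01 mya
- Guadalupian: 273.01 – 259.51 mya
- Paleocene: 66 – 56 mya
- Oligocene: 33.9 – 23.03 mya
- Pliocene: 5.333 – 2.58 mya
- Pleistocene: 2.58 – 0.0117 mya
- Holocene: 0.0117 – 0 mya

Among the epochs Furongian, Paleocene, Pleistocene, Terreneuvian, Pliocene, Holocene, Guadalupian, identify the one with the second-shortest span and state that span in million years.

Pleistocene, 2.5683 million years

Durations: Furongian 11.6; Paleocene 10; Pleistocene 2.5683; Terreneuvian 17.8; Pliocene 2.753; Holocene 0.0117; Guadalupian 13.5 Myr.
Sorted shortest-first: Holocene (0.0117), Pleistocene (2.5683), Pliocene (2.753), Paleocene (10), Furongian (11.6), Guadalupian (13.5), Terreneuvian (17.8).
The second shortest is Pleistocene at 2.5683 Myr.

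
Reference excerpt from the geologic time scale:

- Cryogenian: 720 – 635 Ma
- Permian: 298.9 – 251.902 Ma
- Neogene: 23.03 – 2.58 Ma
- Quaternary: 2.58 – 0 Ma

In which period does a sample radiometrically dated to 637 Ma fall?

637 Ma lies between 720 and 635 Ma, so it falls in the Cryogenian.

Cryogenian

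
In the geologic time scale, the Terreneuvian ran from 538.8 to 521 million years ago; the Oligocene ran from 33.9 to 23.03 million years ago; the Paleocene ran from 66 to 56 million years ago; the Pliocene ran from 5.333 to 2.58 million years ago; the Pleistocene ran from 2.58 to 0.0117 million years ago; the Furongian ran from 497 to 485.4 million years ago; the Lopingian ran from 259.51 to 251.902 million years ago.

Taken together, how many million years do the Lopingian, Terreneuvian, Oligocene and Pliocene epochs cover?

39.031 million years

Duration is start − end for each: (259.51 − 251.902) + (538.8 − 521) + (33.9 − 23.03) + (5.333 − 2.58).
That is 7.608 + 17.8 + 10.87 + 2.753, which totals 39.031 million years.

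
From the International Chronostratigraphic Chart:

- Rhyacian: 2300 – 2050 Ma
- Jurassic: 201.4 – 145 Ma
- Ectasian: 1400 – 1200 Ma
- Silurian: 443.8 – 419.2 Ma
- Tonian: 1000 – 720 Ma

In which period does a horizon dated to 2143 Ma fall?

Rhyacian

2143 Ma lies between 2300 and 2050 Ma, so it falls in the Rhyacian.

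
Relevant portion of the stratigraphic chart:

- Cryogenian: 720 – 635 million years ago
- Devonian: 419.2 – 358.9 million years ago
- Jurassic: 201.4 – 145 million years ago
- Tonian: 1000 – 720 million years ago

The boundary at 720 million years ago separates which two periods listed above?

The Tonian ends at 720 million years ago and the Cryogenian begins at 720 million years ago, so they share that boundary.

Tonian and Cryogenian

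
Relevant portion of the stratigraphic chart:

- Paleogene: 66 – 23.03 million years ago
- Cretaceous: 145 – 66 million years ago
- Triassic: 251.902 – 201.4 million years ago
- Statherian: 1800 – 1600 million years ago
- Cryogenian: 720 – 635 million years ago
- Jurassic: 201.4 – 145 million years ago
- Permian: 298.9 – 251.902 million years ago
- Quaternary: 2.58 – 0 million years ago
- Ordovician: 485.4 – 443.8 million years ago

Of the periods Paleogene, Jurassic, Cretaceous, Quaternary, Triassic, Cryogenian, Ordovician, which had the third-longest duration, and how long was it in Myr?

Jurassic, 56.4 million years

Durations: Paleogene 42.97; Jurassic 56.4; Cretaceous 79; Quaternary 2.58; Triassic 50.502; Cryogenian 85; Ordovician 41.6 Myr.
Sorted longest-first: Cryogenian (85), Cretaceous (79), Jurassic (56.4), Triassic (50.502), Paleogene (42.97), Ordovician (41.6), Quaternary (2.58).
The third longest is Jurassic at 56.4 Myr.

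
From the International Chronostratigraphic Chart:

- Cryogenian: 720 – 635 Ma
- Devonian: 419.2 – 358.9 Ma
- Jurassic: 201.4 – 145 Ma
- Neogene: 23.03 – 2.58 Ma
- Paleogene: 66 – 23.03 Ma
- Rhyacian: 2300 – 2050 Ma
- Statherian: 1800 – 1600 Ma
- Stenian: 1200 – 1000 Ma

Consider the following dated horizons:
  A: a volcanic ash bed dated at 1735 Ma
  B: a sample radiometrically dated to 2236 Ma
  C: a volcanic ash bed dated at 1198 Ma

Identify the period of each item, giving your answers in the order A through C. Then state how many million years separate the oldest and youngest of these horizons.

A — Statherian; B — Rhyacian; C — Stenian; span 1038 million years

A: 1735 Ma lies in 1800–1600 Ma, so Statherian.
B: 2236 Ma lies in 2300–2050 Ma, so Rhyacian.
C: 1198 Ma lies in 1200–1000 Ma, so Stenian.
Oldest = 2236 Ma, youngest = 1198 Ma → span 1038 Myr.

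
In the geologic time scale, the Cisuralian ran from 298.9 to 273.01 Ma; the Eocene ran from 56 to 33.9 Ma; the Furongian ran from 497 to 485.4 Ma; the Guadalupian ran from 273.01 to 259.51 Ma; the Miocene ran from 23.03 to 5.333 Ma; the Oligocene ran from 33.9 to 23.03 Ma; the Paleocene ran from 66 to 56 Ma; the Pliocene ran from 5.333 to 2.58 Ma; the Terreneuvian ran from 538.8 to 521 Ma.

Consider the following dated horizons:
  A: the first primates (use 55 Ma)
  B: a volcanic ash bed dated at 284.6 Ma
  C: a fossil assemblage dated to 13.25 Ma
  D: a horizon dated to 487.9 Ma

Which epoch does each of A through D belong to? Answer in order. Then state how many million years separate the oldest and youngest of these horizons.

A: 55 Ma lies in 56–33.9 Ma, so Eocene.
B: 284.6 Ma lies in 298.9–273.01 Ma, so Cisuralian.
C: 13.25 Ma lies in 23.03–5.333 Ma, so Miocene.
D: 487.9 Ma lies in 497–485.4 Ma, so Furongian.
Oldest = 487.9 Ma, youngest = 13.25 Ma → span 474.65 Myr.

A — Eocene; B — Cisuralian; C — Miocene; D — Furongian; span 474.65 million years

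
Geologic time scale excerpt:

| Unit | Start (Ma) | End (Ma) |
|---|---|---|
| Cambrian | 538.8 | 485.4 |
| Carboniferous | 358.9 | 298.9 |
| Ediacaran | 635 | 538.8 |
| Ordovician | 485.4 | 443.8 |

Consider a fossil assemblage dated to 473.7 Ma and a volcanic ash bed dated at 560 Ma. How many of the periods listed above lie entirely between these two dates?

1

560 Ma sits inside the Ediacaran (635–538.8) and 473.7 Ma inside the Ordovician (485.4–443.8); neither of those is wholly between the two dates.
The listed periods lying completely between them are Cambrian — 1 in all.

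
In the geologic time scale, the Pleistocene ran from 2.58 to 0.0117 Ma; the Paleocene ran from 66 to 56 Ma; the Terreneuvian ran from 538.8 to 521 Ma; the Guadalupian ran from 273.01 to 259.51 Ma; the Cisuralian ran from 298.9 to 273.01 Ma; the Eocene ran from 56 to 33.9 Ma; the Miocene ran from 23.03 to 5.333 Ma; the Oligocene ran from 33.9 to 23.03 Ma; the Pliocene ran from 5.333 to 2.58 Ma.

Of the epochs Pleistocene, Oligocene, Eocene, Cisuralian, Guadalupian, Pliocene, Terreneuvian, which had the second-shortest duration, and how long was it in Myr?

Start − end for each: Pleistocene 2.58 − 0.0117 = 2.5683; Oligocene 33.9 − 23.03 = 10.87; Eocene 56 − 33.9 = 22.1; Cisuralian 298.9 − 273.01 = 25.89; Guadalupian 273.01 − 259.51 = 13.5; Pliocene 5.333 − 2.58 = 2.753; Terreneuvian 538.8 − 521 = 17.8.
Ranking these from shortest: Pleistocene < Pliocene < Oligocene < Guadalupian < Terreneuvian < Eocene < Cisuralian.
Position 2 in that ranking is Pliocene, which lasted 2.753 Myr.

Pliocene, 2.753 million years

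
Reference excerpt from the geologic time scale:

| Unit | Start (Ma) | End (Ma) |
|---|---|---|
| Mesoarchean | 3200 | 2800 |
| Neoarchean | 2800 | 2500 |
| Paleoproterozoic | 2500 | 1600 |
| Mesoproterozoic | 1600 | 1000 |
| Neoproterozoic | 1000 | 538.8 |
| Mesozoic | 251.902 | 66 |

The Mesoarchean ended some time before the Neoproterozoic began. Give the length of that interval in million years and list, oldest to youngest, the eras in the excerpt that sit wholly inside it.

1800 million years; Neoarchean, Paleoproterozoic, Mesoproterozoic

End of Mesoarchean = 2800 Ma; start of Neoproterozoic = 1000 Ma.
Gap = 2800 − 1000 = 1800 Myr.
Eras wholly inside 2800–1000 Ma: Neoarchean (2800–2500), Paleoproterozoic (2500–1600), Mesoproterozoic (1600–1000).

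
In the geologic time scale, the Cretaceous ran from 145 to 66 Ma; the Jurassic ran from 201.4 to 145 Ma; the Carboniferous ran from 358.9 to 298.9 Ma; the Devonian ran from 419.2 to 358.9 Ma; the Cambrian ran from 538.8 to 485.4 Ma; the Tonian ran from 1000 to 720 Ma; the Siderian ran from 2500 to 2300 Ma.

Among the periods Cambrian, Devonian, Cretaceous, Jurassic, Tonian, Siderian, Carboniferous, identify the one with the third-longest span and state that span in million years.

Cretaceous, 79 million years

Start − end for each: Cambrian 538.8 − 485.4 = 53.4; Devonian 419.2 − 358.9 = 60.3; Cretaceous 145 − 66 = 79; Jurassic 201.4 − 145 = 56.4; Tonian 1000 − 720 = 280; Siderian 2500 − 2300 = 200; Carboniferous 358.9 − 298.9 = 60.
Ranking these from longest: Tonian > Siderian > Cretaceous > Devonian > Carboniferous > Jurassic > Cambrian.
Position 3 in that ranking is Cretaceous, which lasted 79 Myr.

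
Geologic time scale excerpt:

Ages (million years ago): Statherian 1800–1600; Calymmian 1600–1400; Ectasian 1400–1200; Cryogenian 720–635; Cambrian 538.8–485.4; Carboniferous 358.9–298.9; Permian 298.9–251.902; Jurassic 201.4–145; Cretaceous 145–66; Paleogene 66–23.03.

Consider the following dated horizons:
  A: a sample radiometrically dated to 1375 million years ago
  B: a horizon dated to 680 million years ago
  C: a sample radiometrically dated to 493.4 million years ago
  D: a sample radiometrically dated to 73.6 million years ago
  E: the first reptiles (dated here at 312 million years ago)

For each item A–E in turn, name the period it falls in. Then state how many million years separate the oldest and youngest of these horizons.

A — Ectasian; B — Cryogenian; C — Cambrian; D — Cretaceous; E — Carboniferous; span 1301.4 million years

Match each age against the start–end ranges in the excerpt: A = 1375 Ma → Ectasian (1400–1200); B = 680 Ma → Cryogenian (720–635); C = 493.4 Ma → Cambrian (538.8–485.4); D = 73.6 Ma → Cretaceous (145–66); E = 312 Ma → Carboniferous (358.9–298.9).
The largest age is 1375 Ma and the smallest is 73.6 Ma; their difference is 1301.4 Myr.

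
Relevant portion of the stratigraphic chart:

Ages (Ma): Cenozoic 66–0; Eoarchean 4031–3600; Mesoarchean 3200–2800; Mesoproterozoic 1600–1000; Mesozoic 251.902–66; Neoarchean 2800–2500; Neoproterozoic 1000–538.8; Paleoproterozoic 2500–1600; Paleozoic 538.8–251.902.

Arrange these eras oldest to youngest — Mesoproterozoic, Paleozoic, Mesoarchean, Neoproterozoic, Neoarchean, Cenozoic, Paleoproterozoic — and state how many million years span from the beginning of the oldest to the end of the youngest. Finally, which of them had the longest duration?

Mesoarchean → Neoarchean → Paleoproterozoic → Mesoproterozoic → Neoproterozoic → Paleozoic → Cenozoic; total span 3200 Myr; longest is Paleoproterozoic

Start ages (Ma): Mesoarchean 3200, Neoarchean 2800, Paleoproterozoic 2500, Mesoproterozoic 1600, Neoproterozoic 1000, Paleozoic 538.8, Cenozoic 66.
Ordered oldest to youngest: Mesoarchean, Neoarchean, Paleoproterozoic, Mesoproterozoic, Neoproterozoic, Paleozoic, Cenozoic.
Span = 3200 − 0 = 3200 Myr.
Durations: Neoproterozoic 461.2, Neoarchean 300, Cenozoic 66, Paleoproterozoic 900, Mesoarchean 400, Paleozoic 286.898, Mesoproterozoic 600 → longest is Paleoproterozoic (900 Myr).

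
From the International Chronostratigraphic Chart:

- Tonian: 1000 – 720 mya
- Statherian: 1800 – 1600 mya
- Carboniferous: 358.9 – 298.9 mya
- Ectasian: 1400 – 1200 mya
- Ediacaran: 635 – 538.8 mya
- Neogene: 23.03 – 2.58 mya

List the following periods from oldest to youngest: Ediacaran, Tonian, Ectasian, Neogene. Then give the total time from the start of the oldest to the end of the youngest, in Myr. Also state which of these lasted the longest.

Ectasian → Tonian → Ediacaran → Neogene; total span 1397.42 Myr; longest is Tonian

Start ages (Ma): Ectasian 1400, Tonian 1000, Ediacaran 635, Neogene 23.03.
Ordered oldest to youngest: Ectasian, Tonian, Ediacaran, Neogene.
Span = 1400 − 2.58 = 1397.42 Myr.
Durations: Tonian 280, Neogene 20.45, Ectasian 200, Ediacaran 96.2 → longest is Tonian (280 Myr).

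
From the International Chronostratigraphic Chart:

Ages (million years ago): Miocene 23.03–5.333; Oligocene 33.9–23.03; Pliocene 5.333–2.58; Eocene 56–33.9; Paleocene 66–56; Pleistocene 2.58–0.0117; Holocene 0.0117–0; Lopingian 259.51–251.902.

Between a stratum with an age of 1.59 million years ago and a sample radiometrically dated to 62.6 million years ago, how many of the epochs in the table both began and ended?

The older date is 62.6 Ma and the younger is 1.59 Ma.
Epochs with start < 62.6 and end > 1.59 Ma: Eocene (56–33.9), Oligocene (33.9–23.03), Miocene (23.03–5.333), Pliocene (5.333–2.58).
That is 4 complete epochs.

4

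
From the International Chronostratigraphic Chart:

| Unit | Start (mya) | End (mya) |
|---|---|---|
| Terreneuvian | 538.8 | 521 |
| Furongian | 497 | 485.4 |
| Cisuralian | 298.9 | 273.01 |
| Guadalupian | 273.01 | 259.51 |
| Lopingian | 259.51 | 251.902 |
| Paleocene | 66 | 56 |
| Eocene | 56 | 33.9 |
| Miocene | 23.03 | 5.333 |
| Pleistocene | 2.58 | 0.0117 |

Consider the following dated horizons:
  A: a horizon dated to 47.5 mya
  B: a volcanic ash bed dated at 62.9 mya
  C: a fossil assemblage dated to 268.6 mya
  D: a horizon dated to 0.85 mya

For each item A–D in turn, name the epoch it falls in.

A — Eocene; B — Paleocene; C — Guadalupian; D — Pleistocene

A: 47.5 Ma lies in 56–33.9 Ma, so Eocene.
B: 62.9 Ma lies in 66–56 Ma, so Paleocene.
C: 268.6 Ma lies in 273.01–259.51 Ma, so Guadalupian.
D: 0.85 Ma lies in 2.58–0.0117 Ma, so Pleistocene.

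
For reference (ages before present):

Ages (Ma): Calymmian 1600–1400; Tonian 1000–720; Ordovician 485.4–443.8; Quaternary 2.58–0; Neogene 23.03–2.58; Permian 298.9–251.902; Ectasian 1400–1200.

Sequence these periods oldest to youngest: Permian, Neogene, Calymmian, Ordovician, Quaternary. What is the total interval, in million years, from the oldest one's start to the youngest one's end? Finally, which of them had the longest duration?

Start ages (Ma): Calymmian 1600, Ordovician 485.4, Permian 298.9, Neogene 23.03, Quaternary 2.58.
Ordered oldest to youngest: Calymmian, Ordovician, Permian, Neogene, Quaternary.
Span = 1600 − 0 = 1600 Myr.
Durations: Neogene 20.45, Ordovician 41.6, Calymmian 200, Quaternary 2.58, Permian 46.998 → longest is Calymmian (200 Myr).

Calymmian, Ordovician, Permian, Neogene, Quaternary; total span 1600 Myr; longest is Calymmian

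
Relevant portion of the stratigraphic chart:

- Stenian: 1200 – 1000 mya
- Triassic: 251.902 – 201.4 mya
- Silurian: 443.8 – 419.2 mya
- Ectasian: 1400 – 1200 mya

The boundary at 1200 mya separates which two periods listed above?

The Ectasian ends at 1200 mya and the Stenian begins at 1200 mya, so they share that boundary.

Ectasian and Stenian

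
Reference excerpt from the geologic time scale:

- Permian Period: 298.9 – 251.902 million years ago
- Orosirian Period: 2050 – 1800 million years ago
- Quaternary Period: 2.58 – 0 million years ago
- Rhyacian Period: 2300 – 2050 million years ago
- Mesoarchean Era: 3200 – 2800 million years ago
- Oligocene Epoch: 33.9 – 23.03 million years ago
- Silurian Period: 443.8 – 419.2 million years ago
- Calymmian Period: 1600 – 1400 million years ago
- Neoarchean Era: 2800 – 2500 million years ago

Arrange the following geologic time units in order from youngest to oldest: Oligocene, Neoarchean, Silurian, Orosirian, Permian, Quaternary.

Quaternary, Oligocene, Permian, Silurian, Orosirian, Neoarchean

The oldest of these is Neoarchean (starts 2800 Ma) and the youngest is Quaternary (ends 0 Ma).
In between, by decreasing start age: Orosirian (2050), Silurian (443.8), Permian (298.9), Oligocene (33.9).
Listing youngest first means reversing that sequence.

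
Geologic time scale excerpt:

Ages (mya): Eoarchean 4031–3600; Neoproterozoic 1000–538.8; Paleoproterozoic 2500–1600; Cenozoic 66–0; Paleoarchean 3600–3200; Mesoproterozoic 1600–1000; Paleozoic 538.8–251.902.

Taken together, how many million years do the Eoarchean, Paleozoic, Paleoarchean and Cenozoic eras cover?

1183.898 million years

Each duration: Eoarchean = 431; Paleozoic = 286.898; Paleoarchean = 400; Cenozoic = 66.
Sum: 431 + 286.898 + 400 + 66 = 1183.898 Myr.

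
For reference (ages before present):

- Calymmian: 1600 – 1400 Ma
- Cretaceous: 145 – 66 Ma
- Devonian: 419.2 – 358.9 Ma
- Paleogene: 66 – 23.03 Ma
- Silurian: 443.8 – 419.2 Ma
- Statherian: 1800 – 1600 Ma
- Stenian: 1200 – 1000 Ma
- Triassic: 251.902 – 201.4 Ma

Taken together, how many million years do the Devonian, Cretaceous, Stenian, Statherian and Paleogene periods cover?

582.27 million years

Each duration: Devonian = 60.3; Cretaceous = 79; Stenian = 200; Statherian = 200; Paleogene = 42.97.
Sum: 60.3 + 79 + 200 + 200 + 42.97 = 582.27 Myr.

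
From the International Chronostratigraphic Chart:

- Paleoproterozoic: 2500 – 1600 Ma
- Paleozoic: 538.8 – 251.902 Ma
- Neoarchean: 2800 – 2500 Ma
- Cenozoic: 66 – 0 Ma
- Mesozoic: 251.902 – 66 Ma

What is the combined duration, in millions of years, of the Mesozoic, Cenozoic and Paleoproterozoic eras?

1151.902 million years

Duration is start − end for each: (251.902 − 66) + (66 − 0) + (2500 − 1600).
That is 185.902 + 66 + 900, which totals 1151.902 million years.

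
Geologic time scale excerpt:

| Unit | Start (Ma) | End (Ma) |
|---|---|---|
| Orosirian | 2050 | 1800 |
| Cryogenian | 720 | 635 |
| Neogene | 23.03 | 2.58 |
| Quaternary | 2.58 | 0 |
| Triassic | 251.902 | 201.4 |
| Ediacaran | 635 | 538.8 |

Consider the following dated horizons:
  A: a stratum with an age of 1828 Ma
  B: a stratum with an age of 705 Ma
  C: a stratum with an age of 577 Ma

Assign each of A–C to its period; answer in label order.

A — Orosirian; B — Cryogenian; C — Ediacaran

Match each age against the start–end ranges in the excerpt: A = 1828 Ma → Orosirian (2050–1800); B = 705 Ma → Cryogenian (720–635); C = 577 Ma → Ediacaran (635–538.8).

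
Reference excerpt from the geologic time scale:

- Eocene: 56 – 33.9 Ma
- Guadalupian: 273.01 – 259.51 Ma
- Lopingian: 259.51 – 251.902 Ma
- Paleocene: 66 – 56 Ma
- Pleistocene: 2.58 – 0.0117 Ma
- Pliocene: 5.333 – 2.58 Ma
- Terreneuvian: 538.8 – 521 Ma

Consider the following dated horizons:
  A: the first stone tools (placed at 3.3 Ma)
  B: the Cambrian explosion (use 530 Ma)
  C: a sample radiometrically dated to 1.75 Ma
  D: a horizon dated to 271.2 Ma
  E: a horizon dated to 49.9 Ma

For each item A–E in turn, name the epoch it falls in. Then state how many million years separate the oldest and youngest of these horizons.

A: 3.3 Ma lies in 5.333–2.58 Ma, so Pliocene.
B: 530 Ma lies in 538.8–521 Ma, so Terreneuvian.
C: 1.75 Ma lies in 2.58–0.0117 Ma, so Pleistocene.
D: 271.2 Ma lies in 273.01–259.51 Ma, so Guadalupian.
E: 49.9 Ma lies in 56–33.9 Ma, so Eocene.
Oldest = 530 Ma, youngest = 1.75 Ma → span 528.25 Myr.

A — Pliocene; B — Terreneuvian; C — Pleistocene; D — Guadalupian; E — Eocene; span 528.25 million years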